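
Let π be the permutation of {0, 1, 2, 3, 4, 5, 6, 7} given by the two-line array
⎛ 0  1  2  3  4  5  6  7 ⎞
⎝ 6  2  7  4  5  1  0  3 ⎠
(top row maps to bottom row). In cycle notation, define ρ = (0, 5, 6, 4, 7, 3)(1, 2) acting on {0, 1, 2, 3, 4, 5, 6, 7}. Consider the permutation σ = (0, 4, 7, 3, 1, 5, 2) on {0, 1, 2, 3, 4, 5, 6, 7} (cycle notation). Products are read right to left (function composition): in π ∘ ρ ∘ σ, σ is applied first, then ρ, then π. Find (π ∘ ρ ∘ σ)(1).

(π ∘ ρ ∘ σ)(1) = π(ρ(σ(1))). σ(1) = 5, then ρ(5) = 6, then π(6) = 0, so the result is 0.

0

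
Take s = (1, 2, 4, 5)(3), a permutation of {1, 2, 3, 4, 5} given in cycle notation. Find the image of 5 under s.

1

Within (1, 2, 4, 5), 5 ↦ 1.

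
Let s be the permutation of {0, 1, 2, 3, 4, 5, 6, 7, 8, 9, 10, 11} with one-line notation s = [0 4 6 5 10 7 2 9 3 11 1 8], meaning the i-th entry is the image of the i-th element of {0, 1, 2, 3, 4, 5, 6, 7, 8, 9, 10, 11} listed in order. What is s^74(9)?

Tracing 9 → 11 → … returns to 9 after 6 steps, so 9 lies in a 6-cycle (3 5 7 9 11 8).
Powers repeat with period 6 on this cycle, and 74 mod 6 = 2, so s^74(9) = s^2(9).
Advancing 2 steps from 9: 9 → 11 → 8.

8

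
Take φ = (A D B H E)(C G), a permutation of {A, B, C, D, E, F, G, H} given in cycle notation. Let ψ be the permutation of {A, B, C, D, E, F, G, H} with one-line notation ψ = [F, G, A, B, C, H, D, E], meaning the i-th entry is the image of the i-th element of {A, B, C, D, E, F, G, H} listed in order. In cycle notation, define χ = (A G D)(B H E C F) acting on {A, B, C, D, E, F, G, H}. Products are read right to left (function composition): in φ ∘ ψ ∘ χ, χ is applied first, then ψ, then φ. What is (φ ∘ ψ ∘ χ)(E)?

D

(φ ∘ ψ ∘ χ)(E) = φ(ψ(χ(E))). χ(E) = C, then ψ(C) = A, then φ(A) = D, so the result is D.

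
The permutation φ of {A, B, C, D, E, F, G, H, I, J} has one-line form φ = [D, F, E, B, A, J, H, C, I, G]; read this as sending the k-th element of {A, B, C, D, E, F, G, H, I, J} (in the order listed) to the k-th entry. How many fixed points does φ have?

The fixed points (elements with φ(x) = x) are {I}, so there is 1.

1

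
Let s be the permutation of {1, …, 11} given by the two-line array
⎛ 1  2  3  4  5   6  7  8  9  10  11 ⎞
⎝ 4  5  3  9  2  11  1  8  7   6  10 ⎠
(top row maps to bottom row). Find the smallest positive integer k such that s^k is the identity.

The disjoint-cycle form of s has cycle lengths 4, 3, 2, 1, 1.
The order is lcm(4, 3, 2) = 12.

12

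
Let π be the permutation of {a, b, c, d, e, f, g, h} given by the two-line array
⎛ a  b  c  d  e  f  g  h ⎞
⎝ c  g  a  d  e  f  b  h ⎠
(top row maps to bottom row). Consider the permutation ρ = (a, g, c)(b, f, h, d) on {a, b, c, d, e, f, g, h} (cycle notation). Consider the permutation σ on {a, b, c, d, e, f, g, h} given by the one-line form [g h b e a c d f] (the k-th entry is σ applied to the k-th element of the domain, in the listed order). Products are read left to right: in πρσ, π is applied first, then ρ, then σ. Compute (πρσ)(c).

Chase c: π(c) = a; ρ(a) = g; σ(g) = d. Hence (πρσ)(c) = d.

d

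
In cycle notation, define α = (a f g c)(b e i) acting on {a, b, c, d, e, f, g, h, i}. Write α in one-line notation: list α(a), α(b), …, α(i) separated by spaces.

Reading each image from the cycles: a→f, b→e, c→a, d→d, e→i, f→g, g→c, h→h, i→b.
Listing these in domain order gives f e a d i g c h b.

f e a d i g c h b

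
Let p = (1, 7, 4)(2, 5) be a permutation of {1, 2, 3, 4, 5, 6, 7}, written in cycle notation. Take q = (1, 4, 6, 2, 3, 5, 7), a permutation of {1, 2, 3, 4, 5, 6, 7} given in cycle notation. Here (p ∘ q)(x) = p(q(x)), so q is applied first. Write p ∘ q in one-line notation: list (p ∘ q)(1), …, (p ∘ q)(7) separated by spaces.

(p ∘ q)(x) = p(q(x)). Computing each image: p(q(1)) = p(4) = 1, p(q(2)) = p(3) = 3, p(q(3)) = p(5) = 2, p(q(4)) = p(6) = 6, p(q(5)) = p(7) = 4, p(q(6)) = p(2) = 5, p(q(7)) = p(1) = 7.
Hence p ∘ q = [1 3 2 6 4 5 7].

1 3 2 6 4 5 7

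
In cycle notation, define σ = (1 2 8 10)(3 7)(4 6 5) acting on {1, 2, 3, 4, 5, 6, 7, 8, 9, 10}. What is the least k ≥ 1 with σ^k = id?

12

The disjoint cycles have lengths 4, 3, 2, 1.
The order of σ is the least common multiple of its cycle lengths: lcm(4, 3, 2) = 12.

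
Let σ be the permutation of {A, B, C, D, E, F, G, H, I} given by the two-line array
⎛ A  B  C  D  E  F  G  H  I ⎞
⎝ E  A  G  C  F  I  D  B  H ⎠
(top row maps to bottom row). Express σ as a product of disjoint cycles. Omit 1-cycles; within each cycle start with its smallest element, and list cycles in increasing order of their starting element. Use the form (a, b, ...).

Iterating σ from A gives A → E → F → I → H → B → A; that is the 6-cycle (A, E, F, I, H, B).
Continuing from each remaining unvisited element yields (A, E, F, I, H, B)(C, G, D).

(A, E, F, I, H, B)(C, G, D)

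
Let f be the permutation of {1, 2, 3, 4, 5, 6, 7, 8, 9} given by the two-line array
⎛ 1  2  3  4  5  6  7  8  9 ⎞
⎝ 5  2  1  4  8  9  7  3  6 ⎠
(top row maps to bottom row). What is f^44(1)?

Tracing 1 → 5 → … returns to 1 after 4 steps, so 1 lies in a 4-cycle (1 5 8 3).
Since the cycle has length 4, f^44 acts on it the same as f^0 (44 mod 4 = 0).
So f^44(1) = 1.

1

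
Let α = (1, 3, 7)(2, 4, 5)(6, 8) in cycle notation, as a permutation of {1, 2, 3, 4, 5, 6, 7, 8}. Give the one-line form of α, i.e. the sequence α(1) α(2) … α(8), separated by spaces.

Reading each image from the cycles: 1→3, 2→4, 3→7, 4→5, 5→2, 6→8, 7→1, 8→6.
Listing these in domain order gives 3 4 7 5 2 8 1 6.

3 4 7 5 2 8 1 6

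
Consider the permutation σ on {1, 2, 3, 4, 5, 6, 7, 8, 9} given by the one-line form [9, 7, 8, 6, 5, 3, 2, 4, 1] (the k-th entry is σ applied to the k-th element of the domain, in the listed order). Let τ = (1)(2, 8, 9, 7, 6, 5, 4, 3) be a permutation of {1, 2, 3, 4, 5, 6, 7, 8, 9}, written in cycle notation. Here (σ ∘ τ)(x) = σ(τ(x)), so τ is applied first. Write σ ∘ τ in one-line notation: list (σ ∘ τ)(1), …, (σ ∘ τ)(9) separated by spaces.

Chase each element through τ then σ: 1 → 1 → 9; 2 → 8 → 4; 3 → 2 → 7; 4 → 3 → 8; 5 → 4 → 6; 6 → 5 → 5; 7 → 6 → 3; 8 → 9 → 1; 9 → 7 → 2.
So σ ∘ τ in one-line form is 9 4 7 8 6 5 3 1 2.

9 4 7 8 6 5 3 1 2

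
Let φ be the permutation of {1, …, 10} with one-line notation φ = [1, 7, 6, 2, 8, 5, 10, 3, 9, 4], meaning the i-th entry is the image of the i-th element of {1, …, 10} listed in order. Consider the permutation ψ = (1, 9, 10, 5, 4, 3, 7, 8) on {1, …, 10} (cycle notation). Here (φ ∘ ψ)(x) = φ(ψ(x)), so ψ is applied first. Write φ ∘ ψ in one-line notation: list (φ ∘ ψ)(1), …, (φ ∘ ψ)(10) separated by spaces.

9 7 10 6 2 5 3 1 4 8

Chase each element through ψ then φ: 1 → 9 → 9; 2 → 2 → 7; 3 → 7 → 10; 4 → 3 → 6; 5 → 4 → 2; 6 → 6 → 5; 7 → 8 → 3; 8 → 1 → 1; 9 → 10 → 4; 10 → 5 → 8.
So φ ∘ ψ in one-line form is 9 7 10 6 2 5 3 1 4 8.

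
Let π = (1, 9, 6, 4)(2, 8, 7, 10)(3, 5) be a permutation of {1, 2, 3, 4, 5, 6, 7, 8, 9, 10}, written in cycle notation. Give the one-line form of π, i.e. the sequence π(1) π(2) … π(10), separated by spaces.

9 8 5 1 3 4 10 7 6 2

Each element maps to the next entry in its cycle (wrapping to the front): 1→9, 2→8, 3→5, 4→1, 5→3, 6→4, 7→10, 8→7, 9→6, 10→2.
So the one-line form is 9 8 5 1 3 4 10 7 6 2.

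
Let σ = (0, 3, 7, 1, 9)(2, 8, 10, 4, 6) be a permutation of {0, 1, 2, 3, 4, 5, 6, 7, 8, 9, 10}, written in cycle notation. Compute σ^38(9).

7

9 lies in the 5-cycle (0, 3, 7, 1, 9).
On a 5-cycle, σ^5 is the identity, so σ^38 = σ^3 there (38 ≡ 3 mod 5).
Advancing 3 steps from 9: 9 → 0 → 3 → 7.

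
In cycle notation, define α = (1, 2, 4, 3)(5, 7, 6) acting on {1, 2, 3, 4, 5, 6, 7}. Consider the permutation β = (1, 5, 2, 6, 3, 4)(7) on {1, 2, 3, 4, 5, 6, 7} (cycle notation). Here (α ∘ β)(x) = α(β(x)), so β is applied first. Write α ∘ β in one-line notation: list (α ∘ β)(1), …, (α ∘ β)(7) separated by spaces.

7 5 3 2 4 1 6

(α ∘ β)(x) = α(β(x)). Computing each image: α(β(1)) = α(5) = 7, α(β(2)) = α(6) = 5, α(β(3)) = α(4) = 3, α(β(4)) = α(1) = 2, α(β(5)) = α(2) = 4, α(β(6)) = α(3) = 1, α(β(7)) = α(7) = 6.
Hence α ∘ β = [7 5 3 2 4 1 6].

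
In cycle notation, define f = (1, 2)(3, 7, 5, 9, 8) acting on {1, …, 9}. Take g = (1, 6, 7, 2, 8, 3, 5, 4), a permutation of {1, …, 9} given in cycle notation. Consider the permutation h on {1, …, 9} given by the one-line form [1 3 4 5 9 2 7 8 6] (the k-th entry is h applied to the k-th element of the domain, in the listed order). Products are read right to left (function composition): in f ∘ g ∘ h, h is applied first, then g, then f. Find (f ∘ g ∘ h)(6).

3

Chase 6: h(6) = 2; g(2) = 8; f(8) = 3. Hence (f ∘ g ∘ h)(6) = 3.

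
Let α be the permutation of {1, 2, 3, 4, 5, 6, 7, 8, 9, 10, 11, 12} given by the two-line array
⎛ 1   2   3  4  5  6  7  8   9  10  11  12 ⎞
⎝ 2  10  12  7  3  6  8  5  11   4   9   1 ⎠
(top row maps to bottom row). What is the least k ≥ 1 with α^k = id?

The disjoint-cycle form of α has cycle lengths 9, 2, 1.
The order of α is the least common multiple of its cycle lengths: lcm(9, 2) = 18.

18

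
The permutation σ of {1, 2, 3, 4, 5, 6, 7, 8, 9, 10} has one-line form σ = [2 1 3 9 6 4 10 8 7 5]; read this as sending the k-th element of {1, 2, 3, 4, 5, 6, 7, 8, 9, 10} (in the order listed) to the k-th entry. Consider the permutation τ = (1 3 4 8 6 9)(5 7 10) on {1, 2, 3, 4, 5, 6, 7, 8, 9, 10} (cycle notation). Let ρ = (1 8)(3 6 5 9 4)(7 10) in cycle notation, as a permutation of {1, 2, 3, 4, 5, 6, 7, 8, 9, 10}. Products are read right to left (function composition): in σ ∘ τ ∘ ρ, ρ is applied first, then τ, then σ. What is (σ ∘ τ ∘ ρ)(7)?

6

Chase 7: ρ(7) = 10; τ(10) = 5; σ(5) = 6. Hence (σ ∘ τ ∘ ρ)(7) = 6.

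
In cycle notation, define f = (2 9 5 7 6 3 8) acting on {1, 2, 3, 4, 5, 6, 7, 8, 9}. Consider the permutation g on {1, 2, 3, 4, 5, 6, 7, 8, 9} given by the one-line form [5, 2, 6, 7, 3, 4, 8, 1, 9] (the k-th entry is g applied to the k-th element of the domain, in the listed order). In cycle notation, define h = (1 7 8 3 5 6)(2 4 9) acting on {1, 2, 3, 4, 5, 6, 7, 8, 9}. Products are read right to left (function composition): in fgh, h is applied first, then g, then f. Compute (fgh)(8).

(fgh)(8) = f(g(h(8))). h(8) = 3, then g(3) = 6, then f(6) = 3, so the result is 3.

3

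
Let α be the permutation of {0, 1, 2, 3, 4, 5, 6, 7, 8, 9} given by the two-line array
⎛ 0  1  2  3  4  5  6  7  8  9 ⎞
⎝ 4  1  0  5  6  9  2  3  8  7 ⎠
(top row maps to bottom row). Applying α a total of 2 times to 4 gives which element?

Tracing 4 → 6 → … returns to 4 after 4 steps, so 4 lies in a 4-cycle (0 4 6 2).
Stepping 2 places around the cycle: 4 → 6 → 2.

2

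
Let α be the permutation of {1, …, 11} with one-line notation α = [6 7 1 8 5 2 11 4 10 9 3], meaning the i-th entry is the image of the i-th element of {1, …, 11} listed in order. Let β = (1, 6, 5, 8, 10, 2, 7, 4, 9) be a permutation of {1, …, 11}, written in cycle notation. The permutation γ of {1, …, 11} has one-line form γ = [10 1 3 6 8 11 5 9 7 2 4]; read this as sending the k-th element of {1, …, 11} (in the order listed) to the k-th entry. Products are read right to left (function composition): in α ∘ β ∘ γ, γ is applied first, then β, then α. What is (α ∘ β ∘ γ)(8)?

Apply the permutations in order: γ(8) = 9, then β(9) = 1, then α(1) = 6. So (α ∘ β ∘ γ)(8) = 6.

6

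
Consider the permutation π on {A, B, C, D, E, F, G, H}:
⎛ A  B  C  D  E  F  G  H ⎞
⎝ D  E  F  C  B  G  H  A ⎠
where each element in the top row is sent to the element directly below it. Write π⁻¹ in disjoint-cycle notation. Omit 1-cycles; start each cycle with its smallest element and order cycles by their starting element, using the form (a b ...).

(A H G F C D)(B E)

The cycle decomposition of π is (A D C F G H)(B E).
The inverse reverses every cycle; in canonical form, π⁻¹ = (A H G F C D)(B E).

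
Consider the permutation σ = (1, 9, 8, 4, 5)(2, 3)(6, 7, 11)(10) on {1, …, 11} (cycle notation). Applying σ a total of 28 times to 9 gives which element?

9 lies in the 5-cycle (1, 9, 8, 4, 5).
On a 5-cycle, σ^5 is the identity, so σ^28 = σ^3 there (28 ≡ 3 mod 5).
Advancing 3 steps from 9: 9 → 8 → 4 → 5.

5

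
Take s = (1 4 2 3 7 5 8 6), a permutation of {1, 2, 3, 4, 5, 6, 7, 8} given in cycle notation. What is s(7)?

5

7 appears in (1 4 2 3 7 5 8 6); the next entry (wrapping around) is 5.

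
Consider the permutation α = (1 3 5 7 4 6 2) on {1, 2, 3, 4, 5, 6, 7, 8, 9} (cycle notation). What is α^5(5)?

5 lies in the 7-cycle (1 3 5 7 4 6 2).
Advancing 5 steps from 5: 5 → 7 → 4 → 6 → 2 → 1.

1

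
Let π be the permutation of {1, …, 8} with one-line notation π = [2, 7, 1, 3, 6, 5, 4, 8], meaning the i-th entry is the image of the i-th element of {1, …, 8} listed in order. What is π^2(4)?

Tracing 4 → 3 → … returns to 4 after 5 steps, so 4 lies in a 5-cycle (1, 2, 7, 4, 3).
Advancing 2 steps from 4: 4 → 3 → 1.

1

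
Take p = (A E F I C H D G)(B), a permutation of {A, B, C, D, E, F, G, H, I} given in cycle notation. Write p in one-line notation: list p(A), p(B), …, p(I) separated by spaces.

Image by image: A↦E, B↦B, C↦H, D↦G, E↦F, F↦I, G↦A, H↦D, I↦C.
So the one-line form is E B H G F I A D C.

E B H G F I A D C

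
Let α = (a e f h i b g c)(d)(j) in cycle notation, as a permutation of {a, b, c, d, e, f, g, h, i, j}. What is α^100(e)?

e lies in the 8-cycle (a e f h i b g c).
Since the cycle has length 8, α^100 acts on it the same as α^4 (100 mod 8 = 4).
Advancing 4 steps from e: e → f → h → i → b.

b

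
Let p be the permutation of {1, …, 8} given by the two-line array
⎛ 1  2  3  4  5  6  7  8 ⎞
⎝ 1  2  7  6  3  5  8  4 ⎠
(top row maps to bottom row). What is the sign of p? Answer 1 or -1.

In disjoint-cycle form the cycle lengths are 6, 1, 1.
A cycle of length ℓ contributes ℓ−1 transpositions, so p is a product of 5 transpositions — odd.

-1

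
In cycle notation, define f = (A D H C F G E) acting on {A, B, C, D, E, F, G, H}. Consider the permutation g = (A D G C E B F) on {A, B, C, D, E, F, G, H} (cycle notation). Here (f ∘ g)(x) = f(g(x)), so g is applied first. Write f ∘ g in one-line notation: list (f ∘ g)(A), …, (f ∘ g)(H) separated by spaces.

H G A E B D F C

For each element, apply g then f: A → D → H; B → F → G; C → E → A; D → G → E; E → B → B; F → A → D; G → C → F; H → H → C.
So f ∘ g in one-line form is H G A E B D F C.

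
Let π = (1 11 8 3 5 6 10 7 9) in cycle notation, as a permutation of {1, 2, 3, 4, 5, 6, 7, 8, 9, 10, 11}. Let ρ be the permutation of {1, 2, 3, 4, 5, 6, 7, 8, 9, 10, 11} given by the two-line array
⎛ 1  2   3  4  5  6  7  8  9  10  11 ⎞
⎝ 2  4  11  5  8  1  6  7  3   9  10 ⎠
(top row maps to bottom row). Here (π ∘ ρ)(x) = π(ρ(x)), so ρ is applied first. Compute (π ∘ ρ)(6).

(π ∘ ρ)(6) = π(ρ(6)). ρ(6) = 1, then π(1) = 11. So (π ∘ ρ)(6) = 11.

11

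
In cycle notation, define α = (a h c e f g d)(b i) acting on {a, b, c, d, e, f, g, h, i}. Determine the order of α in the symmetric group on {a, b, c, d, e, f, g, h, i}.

The disjoint cycles have lengths 7, 2.
The order of α is the least common multiple of its cycle lengths: lcm(7, 2) = 14.

14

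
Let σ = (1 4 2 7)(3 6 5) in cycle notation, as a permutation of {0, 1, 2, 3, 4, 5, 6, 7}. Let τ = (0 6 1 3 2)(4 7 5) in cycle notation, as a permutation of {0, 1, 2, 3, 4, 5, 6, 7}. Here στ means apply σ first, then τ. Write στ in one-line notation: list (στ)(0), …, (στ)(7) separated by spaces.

6 7 5 1 0 2 4 3

(στ)(x) = τ(σ(x)). Computing each image: τ(σ(0)) = τ(0) = 6, τ(σ(1)) = τ(4) = 7, τ(σ(2)) = τ(7) = 5, τ(σ(3)) = τ(6) = 1, τ(σ(4)) = τ(2) = 0, τ(σ(5)) = τ(3) = 2, τ(σ(6)) = τ(5) = 4, τ(σ(7)) = τ(1) = 3.
Hence στ = [6 7 5 1 0 2 4 3].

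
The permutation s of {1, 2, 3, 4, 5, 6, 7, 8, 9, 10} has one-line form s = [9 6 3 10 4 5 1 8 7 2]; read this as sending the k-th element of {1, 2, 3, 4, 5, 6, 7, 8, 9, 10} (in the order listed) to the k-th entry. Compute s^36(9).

9

Tracing 9 → 7 → … returns to 9 after 3 steps, so 9 lies in a 3-cycle (1, 9, 7).
On a 3-cycle, s^3 is the identity, so s^36 = s^0 there (36 ≡ 0 mod 3).
So s^36(9) = 9.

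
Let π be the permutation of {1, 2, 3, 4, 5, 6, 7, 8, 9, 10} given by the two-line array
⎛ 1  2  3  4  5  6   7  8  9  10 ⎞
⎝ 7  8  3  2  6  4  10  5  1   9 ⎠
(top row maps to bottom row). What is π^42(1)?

10

Tracing 1 → 7 → … returns to 1 after 4 steps, so 1 lies in a 4-cycle (1 7 10 9).
Since the cycle has length 4, π^42 acts on it the same as π^2 (42 mod 4 = 2).
Advancing 2 steps from 1: 1 → 7 → 10.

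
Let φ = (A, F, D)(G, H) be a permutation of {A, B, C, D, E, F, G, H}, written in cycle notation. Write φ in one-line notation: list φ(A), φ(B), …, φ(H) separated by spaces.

F B C A E D H G

Reading each image from the cycles: A→F, B→B, C→C, D→A, E→E, F→D, G→H, H→G.
Listing these in domain order gives F B C A E D H G.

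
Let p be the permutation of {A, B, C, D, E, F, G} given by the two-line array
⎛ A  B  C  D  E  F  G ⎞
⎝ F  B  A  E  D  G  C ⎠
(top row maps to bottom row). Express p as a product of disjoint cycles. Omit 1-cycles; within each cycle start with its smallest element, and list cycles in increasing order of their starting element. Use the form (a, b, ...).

Start at A and follow images: A → F → G → C → A, giving the cycle (A, F, G, C).
Continuing from each remaining unvisited element yields (A, F, G, C)(D, E).

(A, F, G, C)(D, E)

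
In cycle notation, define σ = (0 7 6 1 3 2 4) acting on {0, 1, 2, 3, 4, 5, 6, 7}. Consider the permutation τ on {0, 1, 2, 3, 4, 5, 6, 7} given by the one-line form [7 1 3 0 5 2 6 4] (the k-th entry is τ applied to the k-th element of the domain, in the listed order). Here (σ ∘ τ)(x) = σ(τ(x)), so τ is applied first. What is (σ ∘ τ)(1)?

3

τ(1) = 1, then σ(1) = 3; composing gives (σ ∘ τ)(1) = 3.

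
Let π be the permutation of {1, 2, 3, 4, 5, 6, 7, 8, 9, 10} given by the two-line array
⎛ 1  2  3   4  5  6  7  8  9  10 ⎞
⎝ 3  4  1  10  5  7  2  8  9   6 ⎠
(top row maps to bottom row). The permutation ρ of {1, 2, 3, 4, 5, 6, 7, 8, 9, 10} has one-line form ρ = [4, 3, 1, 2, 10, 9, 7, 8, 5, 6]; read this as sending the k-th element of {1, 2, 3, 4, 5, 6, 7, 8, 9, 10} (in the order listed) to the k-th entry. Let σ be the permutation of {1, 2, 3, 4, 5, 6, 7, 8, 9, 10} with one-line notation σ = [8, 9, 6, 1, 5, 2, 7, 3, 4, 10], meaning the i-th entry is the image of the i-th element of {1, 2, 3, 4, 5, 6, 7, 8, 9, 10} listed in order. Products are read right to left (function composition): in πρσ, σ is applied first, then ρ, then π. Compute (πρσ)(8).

3

(πρσ)(8) = π(ρ(σ(8))). σ(8) = 3, then ρ(3) = 1, then π(1) = 3, so the result is 3.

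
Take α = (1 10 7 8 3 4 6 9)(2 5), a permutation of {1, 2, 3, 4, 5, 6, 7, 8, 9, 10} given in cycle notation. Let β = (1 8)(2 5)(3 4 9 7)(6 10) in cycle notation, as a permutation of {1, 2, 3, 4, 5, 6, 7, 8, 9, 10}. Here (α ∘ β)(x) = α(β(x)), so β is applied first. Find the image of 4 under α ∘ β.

1

First apply β: β(4) = 9, then α(9) = 1. Thus (α ∘ β)(4) = 1.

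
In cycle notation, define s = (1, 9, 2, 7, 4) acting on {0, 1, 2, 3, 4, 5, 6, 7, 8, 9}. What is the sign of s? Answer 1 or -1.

The cycle lengths are 5, 1, 1, 1, 1, 1.
A cycle of length ℓ contributes ℓ−1 transpositions, so s is a product of 4 transpositions — even.

1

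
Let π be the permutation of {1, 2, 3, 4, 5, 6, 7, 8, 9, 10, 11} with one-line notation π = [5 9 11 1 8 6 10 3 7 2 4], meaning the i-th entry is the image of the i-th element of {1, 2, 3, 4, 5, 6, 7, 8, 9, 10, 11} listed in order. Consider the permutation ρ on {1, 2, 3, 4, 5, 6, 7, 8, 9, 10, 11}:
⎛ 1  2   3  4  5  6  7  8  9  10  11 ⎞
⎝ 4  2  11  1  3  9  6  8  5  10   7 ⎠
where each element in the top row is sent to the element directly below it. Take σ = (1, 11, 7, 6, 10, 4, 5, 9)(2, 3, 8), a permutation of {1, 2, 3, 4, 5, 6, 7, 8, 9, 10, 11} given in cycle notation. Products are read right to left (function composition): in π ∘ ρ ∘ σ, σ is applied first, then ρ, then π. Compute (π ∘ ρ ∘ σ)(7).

Chase 7: σ(7) = 6; ρ(6) = 9; π(9) = 7. Hence (π ∘ ρ ∘ σ)(7) = 7.

7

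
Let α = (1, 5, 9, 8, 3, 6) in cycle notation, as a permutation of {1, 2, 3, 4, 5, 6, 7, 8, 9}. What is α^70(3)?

3 lies in the 6-cycle (1, 5, 9, 8, 3, 6).
Powers repeat with period 6 on this cycle, and 70 mod 6 = 4, so α^70(3) = α^4(3).
Advancing 4 steps from 3: 3 → 6 → 1 → 5 → 9.

9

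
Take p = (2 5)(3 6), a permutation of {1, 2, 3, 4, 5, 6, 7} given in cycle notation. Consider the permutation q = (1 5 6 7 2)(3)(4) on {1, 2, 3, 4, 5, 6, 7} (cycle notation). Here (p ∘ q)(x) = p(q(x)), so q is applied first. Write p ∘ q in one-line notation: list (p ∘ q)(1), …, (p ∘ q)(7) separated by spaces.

2 1 6 4 3 7 5

(p ∘ q)(x) = p(q(x)). Computing each image: p(q(1)) = p(5) = 2, p(q(2)) = p(1) = 1, p(q(3)) = p(3) = 6, p(q(4)) = p(4) = 4, p(q(5)) = p(6) = 3, p(q(6)) = p(7) = 7, p(q(7)) = p(2) = 5.
Hence p ∘ q = [2 1 6 4 3 7 5].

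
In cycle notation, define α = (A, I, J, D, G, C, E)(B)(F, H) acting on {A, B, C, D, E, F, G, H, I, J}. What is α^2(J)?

J lies in the 7-cycle (A, I, J, D, G, C, E).
Advancing 2 steps from J: J → D → G.

G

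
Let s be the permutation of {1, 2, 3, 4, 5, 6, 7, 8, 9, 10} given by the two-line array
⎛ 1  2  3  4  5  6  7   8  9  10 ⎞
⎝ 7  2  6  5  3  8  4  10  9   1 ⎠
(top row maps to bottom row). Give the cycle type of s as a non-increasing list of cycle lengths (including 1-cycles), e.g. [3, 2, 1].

[8, 1, 1]

The disjoint cycles are (1 7 4 5 3 6 8 10)(2)(9), with lengths 8, 1, 1 in non-increasing order.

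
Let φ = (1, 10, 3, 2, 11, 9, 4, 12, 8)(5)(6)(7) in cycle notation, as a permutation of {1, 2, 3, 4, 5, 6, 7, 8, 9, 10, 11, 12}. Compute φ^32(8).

11

8 lies in the 9-cycle (1, 10, 3, 2, 11, 9, 4, 12, 8).
Since the cycle has length 9, φ^32 acts on it the same as φ^5 (32 mod 9 = 5).
Advancing 5 steps from 8: 8 → 1 → 10 → 3 → 2 → 11.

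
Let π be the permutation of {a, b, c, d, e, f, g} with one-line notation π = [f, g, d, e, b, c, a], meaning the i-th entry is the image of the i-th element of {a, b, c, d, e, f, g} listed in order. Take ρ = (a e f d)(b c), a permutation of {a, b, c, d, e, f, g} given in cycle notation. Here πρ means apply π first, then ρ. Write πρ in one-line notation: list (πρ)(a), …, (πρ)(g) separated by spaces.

d g a f c b e

(πρ)(x) = ρ(π(x)). Computing each image: ρ(π(a)) = ρ(f) = d, ρ(π(b)) = ρ(g) = g, ρ(π(c)) = ρ(d) = a, ρ(π(d)) = ρ(e) = f, ρ(π(e)) = ρ(b) = c, ρ(π(f)) = ρ(c) = b, ρ(π(g)) = ρ(a) = e.
Hence πρ = [d g a f c b e].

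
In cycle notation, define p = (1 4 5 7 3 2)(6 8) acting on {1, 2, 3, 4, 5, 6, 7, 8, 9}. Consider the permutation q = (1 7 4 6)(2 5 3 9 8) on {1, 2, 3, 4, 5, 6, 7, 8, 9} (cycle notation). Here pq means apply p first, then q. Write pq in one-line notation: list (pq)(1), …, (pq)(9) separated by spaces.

(pq)(x) = q(p(x)). Computing each image: q(p(1)) = q(4) = 6, q(p(2)) = q(1) = 7, q(p(3)) = q(2) = 5, q(p(4)) = q(5) = 3, q(p(5)) = q(7) = 4, q(p(6)) = q(8) = 2, q(p(7)) = q(3) = 9, q(p(8)) = q(6) = 1, q(p(9)) = q(9) = 8.
Hence pq = [6 7 5 3 4 2 9 1 8].

6 7 5 3 4 2 9 1 8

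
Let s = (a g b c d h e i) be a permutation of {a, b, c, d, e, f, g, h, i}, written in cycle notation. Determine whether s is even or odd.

odd

The cycle lengths are 8, 1.
A cycle of length ℓ contributes ℓ−1 transpositions, so s is a product of 7 transpositions — odd.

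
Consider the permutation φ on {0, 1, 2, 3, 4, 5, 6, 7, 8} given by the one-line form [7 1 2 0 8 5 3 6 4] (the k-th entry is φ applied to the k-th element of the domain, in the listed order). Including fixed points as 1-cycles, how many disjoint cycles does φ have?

The cycle decomposition is (0 7 6 3)(1)(2)(4 8)(5), which has 5 cycles (counting 1-cycles).

5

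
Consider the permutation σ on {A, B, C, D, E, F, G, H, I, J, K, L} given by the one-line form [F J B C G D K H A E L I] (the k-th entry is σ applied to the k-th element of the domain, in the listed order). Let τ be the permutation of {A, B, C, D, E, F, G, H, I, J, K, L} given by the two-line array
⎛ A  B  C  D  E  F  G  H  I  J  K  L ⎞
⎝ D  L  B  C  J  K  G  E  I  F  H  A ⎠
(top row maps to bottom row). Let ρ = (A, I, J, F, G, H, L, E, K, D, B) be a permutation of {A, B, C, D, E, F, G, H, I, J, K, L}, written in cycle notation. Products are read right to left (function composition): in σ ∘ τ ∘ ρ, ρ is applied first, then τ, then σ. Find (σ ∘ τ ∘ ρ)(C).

Chase C: ρ(C) = C; τ(C) = B; σ(B) = J. Hence (σ ∘ τ ∘ ρ)(C) = J.

J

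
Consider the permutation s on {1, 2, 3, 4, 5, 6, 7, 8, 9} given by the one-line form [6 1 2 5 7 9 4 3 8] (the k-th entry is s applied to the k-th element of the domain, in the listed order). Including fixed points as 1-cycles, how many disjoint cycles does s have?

The cycle decomposition is (1 6 9 8 3 2)(4 5 7), which has 2 cycles (counting 1-cycles).

2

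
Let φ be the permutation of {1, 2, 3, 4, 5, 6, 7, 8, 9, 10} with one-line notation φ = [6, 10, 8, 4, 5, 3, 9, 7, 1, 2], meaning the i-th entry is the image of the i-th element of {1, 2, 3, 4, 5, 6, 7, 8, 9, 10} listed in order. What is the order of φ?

6

The disjoint-cycle form of φ has cycle lengths 6, 2, 1, 1.
Since disjoint cycles commute, ord(φ) = lcm(6, 2) = 6.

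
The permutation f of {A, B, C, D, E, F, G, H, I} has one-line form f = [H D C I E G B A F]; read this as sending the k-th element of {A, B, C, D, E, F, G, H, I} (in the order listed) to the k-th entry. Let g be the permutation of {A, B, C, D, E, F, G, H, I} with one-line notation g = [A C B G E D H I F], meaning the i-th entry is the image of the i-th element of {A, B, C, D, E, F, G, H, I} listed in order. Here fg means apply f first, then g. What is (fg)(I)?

D

f(I) = F, then g(F) = D; composing gives (fg)(I) = D.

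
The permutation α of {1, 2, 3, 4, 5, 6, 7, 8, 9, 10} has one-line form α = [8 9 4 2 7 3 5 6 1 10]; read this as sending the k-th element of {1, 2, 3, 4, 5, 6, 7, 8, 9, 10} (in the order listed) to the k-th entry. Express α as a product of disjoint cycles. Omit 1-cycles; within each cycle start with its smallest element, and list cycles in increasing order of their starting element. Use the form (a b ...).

(1 8 6 3 4 2 9)(5 7)

From 1: 1 → 8 → 6 → 3 → 4 → 2 → 9 → 1, closing the cycle (1 8 6 3 4 2 9).
Continuing from each remaining unvisited element yields (1 8 6 3 4 2 9)(5 7).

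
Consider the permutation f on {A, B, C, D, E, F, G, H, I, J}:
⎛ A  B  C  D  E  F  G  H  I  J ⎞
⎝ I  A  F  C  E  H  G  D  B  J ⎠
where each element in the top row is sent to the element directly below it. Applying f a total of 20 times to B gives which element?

I

Tracing B → A → … returns to B after 3 steps, so B lies in a 3-cycle (A, I, B).
Since the cycle has length 3, f^20 acts on it the same as f^2 (20 mod 3 = 2).
Advancing 2 steps from B: B → A → I.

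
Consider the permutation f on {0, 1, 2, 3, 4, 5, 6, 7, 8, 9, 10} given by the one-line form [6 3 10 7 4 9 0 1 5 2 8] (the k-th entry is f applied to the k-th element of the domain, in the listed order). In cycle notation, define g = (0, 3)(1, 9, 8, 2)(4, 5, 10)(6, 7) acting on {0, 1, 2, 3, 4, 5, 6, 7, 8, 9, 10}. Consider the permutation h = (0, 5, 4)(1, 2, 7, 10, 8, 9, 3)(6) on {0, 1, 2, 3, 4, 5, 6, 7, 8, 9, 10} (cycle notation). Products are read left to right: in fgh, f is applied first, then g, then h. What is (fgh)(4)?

4

(fgh)(4) = h(g(f(4))). f(4) = 4, then g(4) = 5, then h(5) = 4, so the result is 4.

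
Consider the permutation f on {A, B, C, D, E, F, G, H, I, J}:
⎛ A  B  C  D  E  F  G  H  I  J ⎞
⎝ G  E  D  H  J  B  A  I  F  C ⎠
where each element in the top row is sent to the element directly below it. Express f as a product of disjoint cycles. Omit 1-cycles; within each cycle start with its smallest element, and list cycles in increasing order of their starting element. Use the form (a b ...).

(A G)(B E J C D H I F)

From A: A → G → A, closing the cycle (A G).
Repeating from the next unused element and collecting all non-trivial cycles gives (A G)(B E J C D H I F).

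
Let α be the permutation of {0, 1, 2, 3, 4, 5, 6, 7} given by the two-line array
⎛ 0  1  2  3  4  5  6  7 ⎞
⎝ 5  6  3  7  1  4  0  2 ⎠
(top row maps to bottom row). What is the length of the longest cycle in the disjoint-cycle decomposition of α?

5

Decomposing into disjoint cycles gives (0 5 4 1 6)(2 3 7); the longest has length 5.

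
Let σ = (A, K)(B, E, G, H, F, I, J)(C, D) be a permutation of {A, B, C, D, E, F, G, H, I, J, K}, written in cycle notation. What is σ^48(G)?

G lies in the 7-cycle (B, E, G, H, F, I, J).
Since the cycle has length 7, σ^48 acts on it the same as σ^6 (48 mod 7 = 6).
Stepping 6 places around the cycle: G → H → F → I → J → B → E.

E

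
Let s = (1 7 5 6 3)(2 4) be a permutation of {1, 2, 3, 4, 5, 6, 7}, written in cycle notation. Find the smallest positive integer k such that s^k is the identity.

10

The cycle type of s is (5, 2).
The order is lcm(5, 2) = 10.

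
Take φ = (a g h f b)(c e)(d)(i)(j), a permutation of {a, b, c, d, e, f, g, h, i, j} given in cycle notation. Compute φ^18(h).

h lies in the 5-cycle (a g h f b).
Powers repeat with period 5 on this cycle, and 18 mod 5 = 3, so φ^18(h) = φ^3(h).
Stepping 3 places around the cycle: h → f → b → a.

a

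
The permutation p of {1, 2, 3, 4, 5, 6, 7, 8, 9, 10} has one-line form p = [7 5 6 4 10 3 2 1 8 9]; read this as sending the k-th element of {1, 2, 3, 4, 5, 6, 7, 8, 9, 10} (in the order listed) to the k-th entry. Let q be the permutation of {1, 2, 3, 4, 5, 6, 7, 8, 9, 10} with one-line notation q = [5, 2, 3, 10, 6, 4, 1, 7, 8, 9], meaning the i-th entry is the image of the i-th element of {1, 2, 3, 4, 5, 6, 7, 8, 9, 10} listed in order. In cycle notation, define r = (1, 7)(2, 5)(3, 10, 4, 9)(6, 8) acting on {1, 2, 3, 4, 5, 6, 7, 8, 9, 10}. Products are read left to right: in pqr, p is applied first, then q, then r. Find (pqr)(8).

Chase 8: p(8) = 1; q(1) = 5; r(5) = 2. Hence (pqr)(8) = 2.

2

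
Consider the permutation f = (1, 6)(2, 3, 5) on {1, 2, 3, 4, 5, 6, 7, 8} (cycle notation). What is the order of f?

The disjoint cycles have lengths 3, 2, 1, 1, 1.
The order of f is the least common multiple of its cycle lengths: lcm(3, 2) = 6.

6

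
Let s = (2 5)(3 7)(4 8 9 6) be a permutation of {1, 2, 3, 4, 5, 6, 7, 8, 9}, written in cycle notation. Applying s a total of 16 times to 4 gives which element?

4

4 lies in the 4-cycle (4 8 9 6).
Since the cycle has length 4, s^16 acts on it the same as s^0 (16 mod 4 = 0).
So s^16(4) = 4.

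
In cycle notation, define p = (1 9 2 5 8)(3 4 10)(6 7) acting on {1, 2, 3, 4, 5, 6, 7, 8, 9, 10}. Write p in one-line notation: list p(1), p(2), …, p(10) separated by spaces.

9 5 4 10 8 7 6 1 2 3

Each element maps to the next entry in its cycle (wrapping to the front): 1→9, 2→5, 3→4, 4→10, 5→8, 6→7, 7→6, 8→1, 9→2, 10→3.
Listing these in domain order gives 9 5 4 10 8 7 6 1 2 3.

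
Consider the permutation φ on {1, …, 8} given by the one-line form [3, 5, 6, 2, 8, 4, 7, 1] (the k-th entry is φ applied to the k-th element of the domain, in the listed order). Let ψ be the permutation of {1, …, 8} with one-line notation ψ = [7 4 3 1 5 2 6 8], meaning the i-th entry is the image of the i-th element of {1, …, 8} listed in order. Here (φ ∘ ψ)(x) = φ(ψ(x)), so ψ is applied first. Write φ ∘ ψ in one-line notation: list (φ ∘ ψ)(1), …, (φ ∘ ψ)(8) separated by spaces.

(φ ∘ ψ)(x) = φ(ψ(x)). Computing each image: φ(ψ(1)) = φ(7) = 7, φ(ψ(2)) = φ(4) = 2, φ(ψ(3)) = φ(3) = 6, φ(ψ(4)) = φ(1) = 3, φ(ψ(5)) = φ(5) = 8, φ(ψ(6)) = φ(2) = 5, φ(ψ(7)) = φ(6) = 4, φ(ψ(8)) = φ(8) = 1.
Hence φ ∘ ψ = [7 2 6 3 8 5 4 1].

7 2 6 3 8 5 4 1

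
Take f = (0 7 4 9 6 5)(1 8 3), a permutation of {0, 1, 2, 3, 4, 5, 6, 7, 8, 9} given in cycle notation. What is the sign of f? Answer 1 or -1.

-1

The cycle lengths are 6, 3, 1.
A cycle of length ℓ contributes ℓ−1 transpositions, so f is a product of 5 + 2 = 7 transpositions — odd.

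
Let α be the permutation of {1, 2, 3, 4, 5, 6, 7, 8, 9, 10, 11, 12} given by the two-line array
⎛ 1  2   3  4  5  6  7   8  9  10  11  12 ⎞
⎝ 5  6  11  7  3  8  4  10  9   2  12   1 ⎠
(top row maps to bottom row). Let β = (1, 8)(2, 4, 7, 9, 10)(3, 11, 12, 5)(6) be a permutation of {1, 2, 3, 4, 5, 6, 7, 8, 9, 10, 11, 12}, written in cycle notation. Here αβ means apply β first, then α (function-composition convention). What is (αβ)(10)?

6

β(10) = 2, then α(2) = 6; composing gives (αβ)(10) = 6.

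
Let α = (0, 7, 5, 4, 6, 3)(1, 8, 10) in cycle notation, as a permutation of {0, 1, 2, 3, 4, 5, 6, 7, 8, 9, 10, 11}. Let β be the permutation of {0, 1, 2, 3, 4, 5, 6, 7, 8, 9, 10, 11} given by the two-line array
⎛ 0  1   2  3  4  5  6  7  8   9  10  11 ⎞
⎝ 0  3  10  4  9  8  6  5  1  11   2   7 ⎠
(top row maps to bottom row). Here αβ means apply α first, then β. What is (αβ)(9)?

α(9) = 9, then β(9) = 11; composing gives (αβ)(9) = 11.

11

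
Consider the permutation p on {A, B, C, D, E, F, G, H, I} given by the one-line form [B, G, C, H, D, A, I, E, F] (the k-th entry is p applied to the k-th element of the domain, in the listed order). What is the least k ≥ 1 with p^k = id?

15

The disjoint-cycle form of p has cycle lengths 5, 3, 1.
The order is lcm(5, 3) = 15.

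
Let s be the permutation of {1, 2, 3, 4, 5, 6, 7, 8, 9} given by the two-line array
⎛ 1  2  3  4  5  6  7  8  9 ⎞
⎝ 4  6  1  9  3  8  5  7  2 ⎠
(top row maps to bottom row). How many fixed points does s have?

0

No element satisfies s(x) = x, so there are 0 fixed points.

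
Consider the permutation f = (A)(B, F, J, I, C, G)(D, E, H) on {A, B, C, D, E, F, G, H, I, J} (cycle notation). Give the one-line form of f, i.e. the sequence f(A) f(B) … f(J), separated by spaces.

A F G E H J B D C I

Reading each image from the cycles: A→A, B→F, C→G, D→E, E→H, F→J, G→B, H→D, I→C, J→I.
Listing these in domain order gives A F G E H J B D C I.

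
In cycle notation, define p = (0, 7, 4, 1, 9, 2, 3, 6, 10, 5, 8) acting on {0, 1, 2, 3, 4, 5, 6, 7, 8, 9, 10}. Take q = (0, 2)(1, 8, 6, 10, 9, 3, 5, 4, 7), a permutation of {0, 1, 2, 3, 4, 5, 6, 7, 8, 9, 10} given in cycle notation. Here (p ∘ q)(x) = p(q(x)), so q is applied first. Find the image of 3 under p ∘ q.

8

(p ∘ q)(3) = p(q(3)). q(3) = 5, then p(5) = 8. So (p ∘ q)(3) = 8.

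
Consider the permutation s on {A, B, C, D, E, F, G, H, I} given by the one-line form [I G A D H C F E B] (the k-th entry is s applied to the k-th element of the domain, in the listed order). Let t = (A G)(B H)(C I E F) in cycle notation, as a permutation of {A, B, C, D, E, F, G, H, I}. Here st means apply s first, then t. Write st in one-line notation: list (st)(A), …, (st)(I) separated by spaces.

E A G D B I C F H

Chase each element through s then t: A → I → E; B → G → A; C → A → G; D → D → D; E → H → B; F → C → I; G → F → C; H → E → F; I → B → H.
So st in one-line form is E A G D B I C F H.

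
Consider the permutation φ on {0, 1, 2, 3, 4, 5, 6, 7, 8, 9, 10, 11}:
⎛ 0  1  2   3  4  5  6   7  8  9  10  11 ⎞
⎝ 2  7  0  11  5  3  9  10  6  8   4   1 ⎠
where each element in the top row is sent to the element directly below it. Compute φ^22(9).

8

Tracing 9 → 8 → … returns to 9 after 3 steps, so 9 lies in a 3-cycle (6, 9, 8).
Since the cycle has length 3, φ^22 acts on it the same as φ^1 (22 mod 3 = 1).
Advancing 1 step from 9: 9 → 8.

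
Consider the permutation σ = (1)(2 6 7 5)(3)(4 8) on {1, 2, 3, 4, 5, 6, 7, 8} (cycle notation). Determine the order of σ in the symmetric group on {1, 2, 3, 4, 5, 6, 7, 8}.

The cycle type of σ is (4, 2, 1, 1).
The order is lcm(4, 2) = 4.

4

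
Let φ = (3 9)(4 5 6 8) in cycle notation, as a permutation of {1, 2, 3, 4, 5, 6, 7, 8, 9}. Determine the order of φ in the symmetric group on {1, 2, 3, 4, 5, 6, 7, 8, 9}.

4

The disjoint cycles have lengths 4, 2, 1, 1, 1.
The order of φ is the least common multiple of its cycle lengths: lcm(4, 2) = 4.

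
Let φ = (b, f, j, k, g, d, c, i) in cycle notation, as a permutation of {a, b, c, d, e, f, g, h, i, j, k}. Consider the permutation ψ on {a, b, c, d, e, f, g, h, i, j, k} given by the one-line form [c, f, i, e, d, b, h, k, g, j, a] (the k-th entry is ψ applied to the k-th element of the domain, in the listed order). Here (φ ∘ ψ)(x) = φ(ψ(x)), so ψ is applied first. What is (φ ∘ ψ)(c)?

First apply ψ: ψ(c) = i, then φ(i) = b. Thus (φ ∘ ψ)(c) = b.

b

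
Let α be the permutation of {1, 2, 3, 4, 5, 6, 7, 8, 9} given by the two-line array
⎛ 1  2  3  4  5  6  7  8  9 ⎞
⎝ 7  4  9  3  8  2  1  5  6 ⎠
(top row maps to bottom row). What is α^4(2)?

6

Tracing 2 → 4 → … returns to 2 after 5 steps, so 2 lies in a 5-cycle (2 4 3 9 6).
Stepping 4 places around the cycle: 2 → 4 → 3 → 9 → 6.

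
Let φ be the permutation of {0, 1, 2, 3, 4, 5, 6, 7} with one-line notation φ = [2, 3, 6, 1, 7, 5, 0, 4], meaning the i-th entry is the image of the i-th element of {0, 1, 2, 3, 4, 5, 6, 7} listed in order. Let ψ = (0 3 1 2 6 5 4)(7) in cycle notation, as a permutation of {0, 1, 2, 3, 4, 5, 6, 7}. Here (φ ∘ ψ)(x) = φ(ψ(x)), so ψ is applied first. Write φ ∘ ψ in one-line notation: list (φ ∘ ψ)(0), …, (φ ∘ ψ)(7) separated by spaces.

For each element, apply ψ then φ: 0 → 3 → 1; 1 → 2 → 6; 2 → 6 → 0; 3 → 1 → 3; 4 → 0 → 2; 5 → 4 → 7; 6 → 5 → 5; 7 → 7 → 4.
So φ ∘ ψ in one-line form is 1 6 0 3 2 7 5 4.

1 6 0 3 2 7 5 4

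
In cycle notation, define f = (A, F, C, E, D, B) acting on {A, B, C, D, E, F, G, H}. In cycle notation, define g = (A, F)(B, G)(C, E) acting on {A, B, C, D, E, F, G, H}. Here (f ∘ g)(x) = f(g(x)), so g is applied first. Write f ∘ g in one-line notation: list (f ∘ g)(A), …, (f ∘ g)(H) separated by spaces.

For each element, apply g then f: A → F → C; B → G → G; C → E → D; D → D → B; E → C → E; F → A → F; G → B → A; H → H → H.
So f ∘ g in one-line form is C G D B E F A H.

C G D B E F A H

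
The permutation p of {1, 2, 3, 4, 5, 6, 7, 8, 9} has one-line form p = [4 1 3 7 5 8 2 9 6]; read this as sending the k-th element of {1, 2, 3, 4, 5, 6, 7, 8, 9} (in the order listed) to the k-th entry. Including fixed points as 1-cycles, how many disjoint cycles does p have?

The cycle decomposition is (1 4 7 2)(3)(5)(6 8 9), which has 4 cycles (counting 1-cycles).

4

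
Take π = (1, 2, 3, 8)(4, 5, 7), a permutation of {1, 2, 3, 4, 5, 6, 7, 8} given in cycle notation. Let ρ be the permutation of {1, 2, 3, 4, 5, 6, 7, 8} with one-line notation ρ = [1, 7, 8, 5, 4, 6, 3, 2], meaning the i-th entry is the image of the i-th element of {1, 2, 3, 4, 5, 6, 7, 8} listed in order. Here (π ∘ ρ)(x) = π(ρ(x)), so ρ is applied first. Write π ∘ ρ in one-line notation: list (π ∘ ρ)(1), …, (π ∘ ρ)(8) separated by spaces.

(π ∘ ρ)(x) = π(ρ(x)). Computing each image: π(ρ(1)) = π(1) = 2, π(ρ(2)) = π(7) = 4, π(ρ(3)) = π(8) = 1, π(ρ(4)) = π(5) = 7, π(ρ(5)) = π(4) = 5, π(ρ(6)) = π(6) = 6, π(ρ(7)) = π(3) = 8, π(ρ(8)) = π(2) = 3.
Hence π ∘ ρ = [2 4 1 7 5 6 8 3].

2 4 1 7 5 6 8 3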